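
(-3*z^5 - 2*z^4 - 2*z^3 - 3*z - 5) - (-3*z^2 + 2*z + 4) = -3*z^5 - 2*z^4 - 2*z^3 + 3*z^2 - 5*z - 9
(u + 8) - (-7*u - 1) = 8*u + 9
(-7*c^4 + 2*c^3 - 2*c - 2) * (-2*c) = 14*c^5 - 4*c^4 + 4*c^2 + 4*c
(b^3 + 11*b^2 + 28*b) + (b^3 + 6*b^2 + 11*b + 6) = 2*b^3 + 17*b^2 + 39*b + 6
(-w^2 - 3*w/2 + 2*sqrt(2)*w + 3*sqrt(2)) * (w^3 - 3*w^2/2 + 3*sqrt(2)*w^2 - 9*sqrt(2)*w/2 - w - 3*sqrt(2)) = -w^5 - sqrt(2)*w^4 + 61*w^3/4 + 3*w^2/2 + 13*sqrt(2)*w^2/4 - 39*w + 3*sqrt(2)*w/2 - 18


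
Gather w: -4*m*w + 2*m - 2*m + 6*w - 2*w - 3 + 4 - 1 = w*(4 - 4*m)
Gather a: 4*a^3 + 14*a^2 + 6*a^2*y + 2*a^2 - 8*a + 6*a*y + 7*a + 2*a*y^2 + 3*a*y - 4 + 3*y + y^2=4*a^3 + a^2*(6*y + 16) + a*(2*y^2 + 9*y - 1) + y^2 + 3*y - 4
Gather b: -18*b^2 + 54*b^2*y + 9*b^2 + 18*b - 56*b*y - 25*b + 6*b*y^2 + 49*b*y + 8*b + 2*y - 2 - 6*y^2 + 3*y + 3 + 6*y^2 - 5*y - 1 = b^2*(54*y - 9) + b*(6*y^2 - 7*y + 1)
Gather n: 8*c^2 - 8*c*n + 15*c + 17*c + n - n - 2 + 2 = 8*c^2 - 8*c*n + 32*c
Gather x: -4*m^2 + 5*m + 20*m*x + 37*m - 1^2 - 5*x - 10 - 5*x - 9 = -4*m^2 + 42*m + x*(20*m - 10) - 20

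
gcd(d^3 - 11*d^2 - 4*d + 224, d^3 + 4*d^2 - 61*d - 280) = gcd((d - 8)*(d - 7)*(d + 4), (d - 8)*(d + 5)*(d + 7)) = d - 8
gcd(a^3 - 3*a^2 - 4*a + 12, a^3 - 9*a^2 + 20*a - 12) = a - 2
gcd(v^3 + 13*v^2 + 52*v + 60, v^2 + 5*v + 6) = v + 2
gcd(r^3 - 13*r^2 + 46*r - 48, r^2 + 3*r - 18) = r - 3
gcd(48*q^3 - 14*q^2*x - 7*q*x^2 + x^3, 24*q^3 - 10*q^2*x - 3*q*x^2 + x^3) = -6*q^2 + q*x + x^2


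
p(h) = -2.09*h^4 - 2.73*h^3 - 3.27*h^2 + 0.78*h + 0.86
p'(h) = -8.36*h^3 - 8.19*h^2 - 6.54*h + 0.78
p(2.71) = -188.10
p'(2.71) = -243.48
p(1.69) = -37.39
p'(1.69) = -74.02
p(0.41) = 0.38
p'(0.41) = -3.85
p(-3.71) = -303.59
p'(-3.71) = 339.22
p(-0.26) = 0.47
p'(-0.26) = 2.07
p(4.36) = -1039.42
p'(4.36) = -876.32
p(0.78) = -2.59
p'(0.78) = -13.27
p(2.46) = -134.19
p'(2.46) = -189.33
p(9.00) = -15959.65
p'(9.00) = -6815.91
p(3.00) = -269.23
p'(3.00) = -318.27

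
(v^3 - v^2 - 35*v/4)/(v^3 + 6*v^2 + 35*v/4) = (2*v - 7)/(2*v + 7)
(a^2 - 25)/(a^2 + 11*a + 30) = (a - 5)/(a + 6)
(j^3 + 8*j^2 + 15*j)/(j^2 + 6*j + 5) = j*(j + 3)/(j + 1)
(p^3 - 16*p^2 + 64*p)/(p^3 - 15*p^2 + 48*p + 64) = p/(p + 1)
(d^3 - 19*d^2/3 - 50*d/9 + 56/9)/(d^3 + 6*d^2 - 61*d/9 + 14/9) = (3*d^2 - 17*d - 28)/(3*d^2 + 20*d - 7)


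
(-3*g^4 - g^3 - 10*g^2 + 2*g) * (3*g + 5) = -9*g^5 - 18*g^4 - 35*g^3 - 44*g^2 + 10*g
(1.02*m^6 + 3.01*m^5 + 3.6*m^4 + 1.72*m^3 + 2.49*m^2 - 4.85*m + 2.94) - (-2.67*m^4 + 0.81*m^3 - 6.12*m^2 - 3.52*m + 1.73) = 1.02*m^6 + 3.01*m^5 + 6.27*m^4 + 0.91*m^3 + 8.61*m^2 - 1.33*m + 1.21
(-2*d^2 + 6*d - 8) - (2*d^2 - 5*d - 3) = -4*d^2 + 11*d - 5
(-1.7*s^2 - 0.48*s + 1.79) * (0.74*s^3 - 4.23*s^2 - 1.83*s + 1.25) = -1.258*s^5 + 6.8358*s^4 + 6.466*s^3 - 8.8183*s^2 - 3.8757*s + 2.2375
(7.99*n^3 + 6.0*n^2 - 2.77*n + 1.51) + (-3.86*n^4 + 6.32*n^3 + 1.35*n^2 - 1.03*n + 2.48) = -3.86*n^4 + 14.31*n^3 + 7.35*n^2 - 3.8*n + 3.99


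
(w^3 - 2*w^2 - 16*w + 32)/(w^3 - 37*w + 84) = (w^2 + 2*w - 8)/(w^2 + 4*w - 21)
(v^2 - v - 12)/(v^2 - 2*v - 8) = (v + 3)/(v + 2)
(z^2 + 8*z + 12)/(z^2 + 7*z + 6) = (z + 2)/(z + 1)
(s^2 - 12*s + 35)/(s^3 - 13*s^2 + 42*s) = (s - 5)/(s*(s - 6))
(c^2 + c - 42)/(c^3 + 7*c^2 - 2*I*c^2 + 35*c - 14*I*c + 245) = (c - 6)/(c^2 - 2*I*c + 35)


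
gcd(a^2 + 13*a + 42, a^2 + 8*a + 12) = a + 6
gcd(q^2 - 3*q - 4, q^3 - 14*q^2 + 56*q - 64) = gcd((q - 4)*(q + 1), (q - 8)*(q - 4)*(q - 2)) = q - 4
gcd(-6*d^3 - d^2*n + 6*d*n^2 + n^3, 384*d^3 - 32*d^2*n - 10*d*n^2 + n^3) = 6*d + n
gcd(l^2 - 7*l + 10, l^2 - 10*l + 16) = l - 2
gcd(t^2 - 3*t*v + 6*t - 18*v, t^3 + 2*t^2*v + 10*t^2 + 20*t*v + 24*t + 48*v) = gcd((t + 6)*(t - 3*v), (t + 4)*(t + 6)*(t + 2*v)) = t + 6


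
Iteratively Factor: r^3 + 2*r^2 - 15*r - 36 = (r + 3)*(r^2 - r - 12) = (r - 4)*(r + 3)*(r + 3)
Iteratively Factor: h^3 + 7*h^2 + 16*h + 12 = (h + 3)*(h^2 + 4*h + 4) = (h + 2)*(h + 3)*(h + 2)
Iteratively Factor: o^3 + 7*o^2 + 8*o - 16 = (o + 4)*(o^2 + 3*o - 4) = (o - 1)*(o + 4)*(o + 4)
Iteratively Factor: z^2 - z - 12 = (z - 4)*(z + 3)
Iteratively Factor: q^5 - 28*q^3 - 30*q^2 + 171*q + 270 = (q + 2)*(q^4 - 2*q^3 - 24*q^2 + 18*q + 135) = (q - 3)*(q + 2)*(q^3 + q^2 - 21*q - 45) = (q - 5)*(q - 3)*(q + 2)*(q^2 + 6*q + 9) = (q - 5)*(q - 3)*(q + 2)*(q + 3)*(q + 3)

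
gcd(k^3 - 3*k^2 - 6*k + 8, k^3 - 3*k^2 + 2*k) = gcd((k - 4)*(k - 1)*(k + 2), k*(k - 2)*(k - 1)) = k - 1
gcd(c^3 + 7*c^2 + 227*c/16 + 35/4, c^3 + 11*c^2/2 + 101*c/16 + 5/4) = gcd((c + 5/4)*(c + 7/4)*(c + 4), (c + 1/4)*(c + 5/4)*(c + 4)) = c^2 + 21*c/4 + 5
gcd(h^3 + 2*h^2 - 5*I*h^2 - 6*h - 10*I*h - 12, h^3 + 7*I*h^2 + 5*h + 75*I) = h - 3*I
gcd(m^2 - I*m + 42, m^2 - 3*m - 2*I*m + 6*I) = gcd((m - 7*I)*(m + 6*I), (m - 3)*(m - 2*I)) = 1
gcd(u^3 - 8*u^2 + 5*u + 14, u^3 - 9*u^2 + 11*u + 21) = u^2 - 6*u - 7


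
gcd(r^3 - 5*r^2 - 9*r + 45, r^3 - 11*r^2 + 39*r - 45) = r^2 - 8*r + 15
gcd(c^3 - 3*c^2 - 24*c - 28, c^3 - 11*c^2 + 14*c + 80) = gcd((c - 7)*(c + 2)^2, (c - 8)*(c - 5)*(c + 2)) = c + 2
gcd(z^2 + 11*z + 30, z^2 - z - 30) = z + 5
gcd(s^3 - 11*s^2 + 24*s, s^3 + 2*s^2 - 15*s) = s^2 - 3*s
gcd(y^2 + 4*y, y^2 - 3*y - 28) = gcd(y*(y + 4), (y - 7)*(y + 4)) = y + 4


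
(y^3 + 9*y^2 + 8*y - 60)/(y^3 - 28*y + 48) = (y + 5)/(y - 4)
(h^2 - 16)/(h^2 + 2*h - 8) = (h - 4)/(h - 2)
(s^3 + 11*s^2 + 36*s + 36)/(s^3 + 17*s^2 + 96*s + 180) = (s^2 + 5*s + 6)/(s^2 + 11*s + 30)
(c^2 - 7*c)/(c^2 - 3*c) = (c - 7)/(c - 3)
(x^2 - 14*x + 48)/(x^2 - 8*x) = (x - 6)/x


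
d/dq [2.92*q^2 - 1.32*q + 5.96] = 5.84*q - 1.32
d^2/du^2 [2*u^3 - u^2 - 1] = 12*u - 2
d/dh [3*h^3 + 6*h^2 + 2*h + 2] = 9*h^2 + 12*h + 2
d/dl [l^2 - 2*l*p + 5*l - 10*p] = 2*l - 2*p + 5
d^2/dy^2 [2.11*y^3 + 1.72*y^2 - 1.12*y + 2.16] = 12.66*y + 3.44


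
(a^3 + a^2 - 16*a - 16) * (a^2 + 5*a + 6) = a^5 + 6*a^4 - 5*a^3 - 90*a^2 - 176*a - 96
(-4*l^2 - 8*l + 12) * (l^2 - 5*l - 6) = -4*l^4 + 12*l^3 + 76*l^2 - 12*l - 72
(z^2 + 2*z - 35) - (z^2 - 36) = 2*z + 1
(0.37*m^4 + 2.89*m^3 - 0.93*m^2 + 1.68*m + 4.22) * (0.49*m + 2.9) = 0.1813*m^5 + 2.4891*m^4 + 7.9253*m^3 - 1.8738*m^2 + 6.9398*m + 12.238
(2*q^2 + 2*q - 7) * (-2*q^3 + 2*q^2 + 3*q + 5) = -4*q^5 + 24*q^3 + 2*q^2 - 11*q - 35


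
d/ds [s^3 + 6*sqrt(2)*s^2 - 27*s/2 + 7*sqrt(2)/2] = 3*s^2 + 12*sqrt(2)*s - 27/2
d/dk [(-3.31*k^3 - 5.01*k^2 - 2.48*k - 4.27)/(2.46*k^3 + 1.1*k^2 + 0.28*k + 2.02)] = (3.5527136788005e-15*k^5 + 8.68360000000001*k^4 + 10.348*k^3 + 12.7792*k^2 - 10.8464*k - 3.814)/(6.0516*k^6 + 5.412*k^5 + 2.5876*k^4 + 10.5544*k^3 + 4.5224*k^2 + 1.1312*k + 4.0804)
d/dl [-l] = -1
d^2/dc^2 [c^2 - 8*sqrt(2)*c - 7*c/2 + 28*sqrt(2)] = 2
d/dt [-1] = 0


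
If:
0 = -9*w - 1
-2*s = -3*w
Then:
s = -1/6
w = -1/9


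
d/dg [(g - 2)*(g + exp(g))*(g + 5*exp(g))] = 6*g^2*exp(g) + 3*g^2 + 10*g*exp(2*g) - 4*g - 15*exp(2*g) - 12*exp(g)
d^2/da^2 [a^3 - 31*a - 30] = 6*a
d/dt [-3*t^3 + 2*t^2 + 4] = t*(4 - 9*t)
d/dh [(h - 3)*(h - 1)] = 2*h - 4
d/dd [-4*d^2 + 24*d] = 24 - 8*d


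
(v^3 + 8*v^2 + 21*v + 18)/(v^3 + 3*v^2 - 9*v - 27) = (v + 2)/(v - 3)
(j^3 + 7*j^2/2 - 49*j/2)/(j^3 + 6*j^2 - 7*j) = (j - 7/2)/(j - 1)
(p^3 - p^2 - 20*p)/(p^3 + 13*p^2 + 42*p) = (p^2 - p - 20)/(p^2 + 13*p + 42)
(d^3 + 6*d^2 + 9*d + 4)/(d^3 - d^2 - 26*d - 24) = (d + 1)/(d - 6)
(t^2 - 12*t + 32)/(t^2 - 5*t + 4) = (t - 8)/(t - 1)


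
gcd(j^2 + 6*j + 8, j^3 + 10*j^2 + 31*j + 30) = j + 2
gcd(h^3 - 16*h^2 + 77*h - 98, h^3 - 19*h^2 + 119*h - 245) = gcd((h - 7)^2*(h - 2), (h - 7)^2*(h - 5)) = h^2 - 14*h + 49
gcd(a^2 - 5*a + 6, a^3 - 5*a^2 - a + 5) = 1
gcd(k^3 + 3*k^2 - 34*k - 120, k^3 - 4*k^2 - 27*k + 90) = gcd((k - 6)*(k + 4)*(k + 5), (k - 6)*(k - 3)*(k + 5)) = k^2 - k - 30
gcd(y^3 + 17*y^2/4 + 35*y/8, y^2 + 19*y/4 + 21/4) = y + 7/4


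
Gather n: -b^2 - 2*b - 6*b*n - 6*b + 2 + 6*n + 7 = -b^2 - 8*b + n*(6 - 6*b) + 9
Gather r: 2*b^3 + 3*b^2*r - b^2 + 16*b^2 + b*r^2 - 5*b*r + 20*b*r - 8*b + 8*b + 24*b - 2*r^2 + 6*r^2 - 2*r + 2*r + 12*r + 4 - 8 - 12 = 2*b^3 + 15*b^2 + 24*b + r^2*(b + 4) + r*(3*b^2 + 15*b + 12) - 16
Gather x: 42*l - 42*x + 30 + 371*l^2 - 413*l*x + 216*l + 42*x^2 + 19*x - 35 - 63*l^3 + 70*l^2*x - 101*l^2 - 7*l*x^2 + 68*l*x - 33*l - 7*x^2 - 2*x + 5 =-63*l^3 + 270*l^2 + 225*l + x^2*(35 - 7*l) + x*(70*l^2 - 345*l - 25)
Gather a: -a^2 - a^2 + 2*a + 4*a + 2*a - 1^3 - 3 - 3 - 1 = -2*a^2 + 8*a - 8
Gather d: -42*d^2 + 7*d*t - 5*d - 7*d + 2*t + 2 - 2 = -42*d^2 + d*(7*t - 12) + 2*t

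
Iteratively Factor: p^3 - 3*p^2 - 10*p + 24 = (p - 2)*(p^2 - p - 12) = (p - 2)*(p + 3)*(p - 4)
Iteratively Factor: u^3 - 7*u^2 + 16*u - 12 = (u - 2)*(u^2 - 5*u + 6) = (u - 2)^2*(u - 3)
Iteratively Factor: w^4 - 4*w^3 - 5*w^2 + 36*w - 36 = (w - 2)*(w^3 - 2*w^2 - 9*w + 18) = (w - 2)^2*(w^2 - 9) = (w - 3)*(w - 2)^2*(w + 3)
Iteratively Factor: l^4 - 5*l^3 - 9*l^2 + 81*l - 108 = (l - 3)*(l^3 - 2*l^2 - 15*l + 36) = (l - 3)*(l + 4)*(l^2 - 6*l + 9) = (l - 3)^2*(l + 4)*(l - 3)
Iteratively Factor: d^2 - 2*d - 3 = (d - 3)*(d + 1)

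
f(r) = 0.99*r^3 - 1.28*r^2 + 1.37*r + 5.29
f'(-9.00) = 264.98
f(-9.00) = -832.43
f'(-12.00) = 459.77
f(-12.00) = -1906.19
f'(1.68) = 5.45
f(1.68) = 8.67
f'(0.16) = 1.04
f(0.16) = 5.48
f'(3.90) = 36.56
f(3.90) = 49.89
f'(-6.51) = 143.90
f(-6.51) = -331.01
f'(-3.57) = 48.36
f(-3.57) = -60.96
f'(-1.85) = 16.27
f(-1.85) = -7.89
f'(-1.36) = 10.34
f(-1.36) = -1.43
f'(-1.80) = 15.60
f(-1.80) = -7.10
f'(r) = 2.97*r^2 - 2.56*r + 1.37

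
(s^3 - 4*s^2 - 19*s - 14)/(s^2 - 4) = (s^2 - 6*s - 7)/(s - 2)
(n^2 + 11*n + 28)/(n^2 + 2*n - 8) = (n + 7)/(n - 2)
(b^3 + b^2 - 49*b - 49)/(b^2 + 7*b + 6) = (b^2 - 49)/(b + 6)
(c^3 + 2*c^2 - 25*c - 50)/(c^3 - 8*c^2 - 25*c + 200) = (c + 2)/(c - 8)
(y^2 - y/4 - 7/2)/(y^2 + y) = (4*y^2 - y - 14)/(4*y*(y + 1))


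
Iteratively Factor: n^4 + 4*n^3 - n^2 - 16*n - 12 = (n - 2)*(n^3 + 6*n^2 + 11*n + 6) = (n - 2)*(n + 3)*(n^2 + 3*n + 2) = (n - 2)*(n + 2)*(n + 3)*(n + 1)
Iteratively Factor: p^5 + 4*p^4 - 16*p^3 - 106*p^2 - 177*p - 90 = (p + 3)*(p^4 + p^3 - 19*p^2 - 49*p - 30) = (p - 5)*(p + 3)*(p^3 + 6*p^2 + 11*p + 6) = (p - 5)*(p + 3)^2*(p^2 + 3*p + 2) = (p - 5)*(p + 2)*(p + 3)^2*(p + 1)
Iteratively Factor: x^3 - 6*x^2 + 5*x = (x)*(x^2 - 6*x + 5) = x*(x - 1)*(x - 5)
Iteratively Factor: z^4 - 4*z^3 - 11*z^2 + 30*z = (z + 3)*(z^3 - 7*z^2 + 10*z) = (z - 5)*(z + 3)*(z^2 - 2*z) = (z - 5)*(z - 2)*(z + 3)*(z)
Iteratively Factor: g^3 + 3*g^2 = (g)*(g^2 + 3*g) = g*(g + 3)*(g)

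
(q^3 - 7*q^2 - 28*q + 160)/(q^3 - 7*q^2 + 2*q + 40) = (q^2 - 3*q - 40)/(q^2 - 3*q - 10)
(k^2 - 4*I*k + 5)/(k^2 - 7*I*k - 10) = (k + I)/(k - 2*I)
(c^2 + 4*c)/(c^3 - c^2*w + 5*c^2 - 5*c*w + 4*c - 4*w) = c/(c^2 - c*w + c - w)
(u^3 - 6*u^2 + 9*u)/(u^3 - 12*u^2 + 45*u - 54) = u/(u - 6)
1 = 1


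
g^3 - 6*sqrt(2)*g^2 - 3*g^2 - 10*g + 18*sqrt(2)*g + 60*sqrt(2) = (g - 5)*(g + 2)*(g - 6*sqrt(2))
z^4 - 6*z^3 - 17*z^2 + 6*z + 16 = (z - 8)*(z - 1)*(z + 1)*(z + 2)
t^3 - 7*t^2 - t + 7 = (t - 7)*(t - 1)*(t + 1)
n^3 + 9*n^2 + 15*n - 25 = (n - 1)*(n + 5)^2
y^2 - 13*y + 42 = (y - 7)*(y - 6)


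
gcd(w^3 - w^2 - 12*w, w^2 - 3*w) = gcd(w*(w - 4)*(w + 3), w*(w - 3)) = w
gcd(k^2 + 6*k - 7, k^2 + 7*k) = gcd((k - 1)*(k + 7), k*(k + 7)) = k + 7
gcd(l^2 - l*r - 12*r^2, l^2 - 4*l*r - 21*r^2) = l + 3*r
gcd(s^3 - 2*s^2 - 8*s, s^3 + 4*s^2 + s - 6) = s + 2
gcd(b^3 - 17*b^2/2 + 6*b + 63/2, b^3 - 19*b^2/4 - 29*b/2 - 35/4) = b - 7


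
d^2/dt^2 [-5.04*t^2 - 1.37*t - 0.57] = -10.0800000000000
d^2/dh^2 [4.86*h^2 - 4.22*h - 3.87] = 9.72000000000000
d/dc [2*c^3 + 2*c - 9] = 6*c^2 + 2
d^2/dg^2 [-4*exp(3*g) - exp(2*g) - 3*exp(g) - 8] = (-36*exp(2*g) - 4*exp(g) - 3)*exp(g)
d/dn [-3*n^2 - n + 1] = -6*n - 1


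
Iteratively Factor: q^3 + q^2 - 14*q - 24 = (q + 2)*(q^2 - q - 12) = (q - 4)*(q + 2)*(q + 3)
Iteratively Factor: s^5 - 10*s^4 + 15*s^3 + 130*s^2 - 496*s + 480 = (s - 5)*(s^4 - 5*s^3 - 10*s^2 + 80*s - 96) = (s - 5)*(s + 4)*(s^3 - 9*s^2 + 26*s - 24) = (s - 5)*(s - 3)*(s + 4)*(s^2 - 6*s + 8) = (s - 5)*(s - 4)*(s - 3)*(s + 4)*(s - 2)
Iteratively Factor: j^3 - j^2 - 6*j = (j + 2)*(j^2 - 3*j) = j*(j + 2)*(j - 3)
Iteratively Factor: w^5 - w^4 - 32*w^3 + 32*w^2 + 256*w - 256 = (w - 4)*(w^4 + 3*w^3 - 20*w^2 - 48*w + 64) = (w - 4)*(w + 4)*(w^3 - w^2 - 16*w + 16) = (w - 4)*(w - 1)*(w + 4)*(w^2 - 16) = (w - 4)^2*(w - 1)*(w + 4)*(w + 4)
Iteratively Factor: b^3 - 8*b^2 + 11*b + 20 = (b + 1)*(b^2 - 9*b + 20) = (b - 5)*(b + 1)*(b - 4)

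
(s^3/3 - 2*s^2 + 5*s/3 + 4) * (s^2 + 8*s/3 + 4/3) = s^5/3 - 10*s^4/9 - 29*s^3/9 + 52*s^2/9 + 116*s/9 + 16/3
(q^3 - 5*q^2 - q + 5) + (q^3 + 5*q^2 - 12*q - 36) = 2*q^3 - 13*q - 31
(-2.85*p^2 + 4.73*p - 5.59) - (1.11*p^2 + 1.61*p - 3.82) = -3.96*p^2 + 3.12*p - 1.77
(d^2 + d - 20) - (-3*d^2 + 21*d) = 4*d^2 - 20*d - 20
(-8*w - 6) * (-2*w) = 16*w^2 + 12*w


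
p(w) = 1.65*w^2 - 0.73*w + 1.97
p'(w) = 3.3*w - 0.73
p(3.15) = 16.04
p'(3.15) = 9.66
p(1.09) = 3.13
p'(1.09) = 2.87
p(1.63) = 5.16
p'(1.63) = 4.65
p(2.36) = 9.44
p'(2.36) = 7.06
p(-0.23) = 2.23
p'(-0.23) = -1.49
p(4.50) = 32.10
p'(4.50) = 14.12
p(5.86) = 54.35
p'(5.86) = 18.61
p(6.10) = 58.91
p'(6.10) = 19.40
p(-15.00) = 384.17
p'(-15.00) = -50.23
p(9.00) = 129.05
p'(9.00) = 28.97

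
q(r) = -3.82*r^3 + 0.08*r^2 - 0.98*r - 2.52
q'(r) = -11.46*r^2 + 0.16*r - 0.98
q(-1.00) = 2.36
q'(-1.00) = -12.60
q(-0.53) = -1.41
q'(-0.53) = -4.28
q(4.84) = -438.50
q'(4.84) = -268.66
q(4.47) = -346.48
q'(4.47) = -229.25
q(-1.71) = 18.49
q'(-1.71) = -34.76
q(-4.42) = 333.23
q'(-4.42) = -225.57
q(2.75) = -84.05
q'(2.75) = -87.21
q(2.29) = -50.22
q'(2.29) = -60.71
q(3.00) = -107.88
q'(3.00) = -103.64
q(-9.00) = 2797.56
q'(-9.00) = -930.68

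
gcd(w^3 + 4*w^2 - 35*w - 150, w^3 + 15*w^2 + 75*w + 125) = w^2 + 10*w + 25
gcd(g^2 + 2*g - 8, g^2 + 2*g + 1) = 1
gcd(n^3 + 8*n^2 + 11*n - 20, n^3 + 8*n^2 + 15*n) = n + 5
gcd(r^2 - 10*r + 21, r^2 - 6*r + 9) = r - 3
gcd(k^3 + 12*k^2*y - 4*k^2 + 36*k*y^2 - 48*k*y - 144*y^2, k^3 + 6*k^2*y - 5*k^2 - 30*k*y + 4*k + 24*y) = k^2 + 6*k*y - 4*k - 24*y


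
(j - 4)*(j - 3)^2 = j^3 - 10*j^2 + 33*j - 36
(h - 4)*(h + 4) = h^2 - 16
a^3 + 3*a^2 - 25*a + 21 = (a - 3)*(a - 1)*(a + 7)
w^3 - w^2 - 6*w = w*(w - 3)*(w + 2)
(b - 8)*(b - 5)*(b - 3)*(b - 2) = b^4 - 18*b^3 + 111*b^2 - 278*b + 240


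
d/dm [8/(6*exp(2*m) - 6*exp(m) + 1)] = (48 - 96*exp(m))*exp(m)/(6*exp(2*m) - 6*exp(m) + 1)^2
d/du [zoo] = 0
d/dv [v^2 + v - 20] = 2*v + 1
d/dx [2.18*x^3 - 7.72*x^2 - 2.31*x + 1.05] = 6.54*x^2 - 15.44*x - 2.31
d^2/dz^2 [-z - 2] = 0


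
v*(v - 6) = v^2 - 6*v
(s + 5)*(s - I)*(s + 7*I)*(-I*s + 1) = -I*s^4 + 7*s^3 - 5*I*s^3 + 35*s^2 - I*s^2 + 7*s - 5*I*s + 35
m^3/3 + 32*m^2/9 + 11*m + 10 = (m/3 + 1)*(m + 5/3)*(m + 6)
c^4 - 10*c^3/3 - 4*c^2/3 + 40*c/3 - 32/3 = (c - 2)^2*(c - 4/3)*(c + 2)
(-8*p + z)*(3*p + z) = -24*p^2 - 5*p*z + z^2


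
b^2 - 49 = (b - 7)*(b + 7)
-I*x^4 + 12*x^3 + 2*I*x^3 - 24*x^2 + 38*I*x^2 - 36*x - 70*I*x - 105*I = (x - 3)*(x + 5*I)*(x + 7*I)*(-I*x - I)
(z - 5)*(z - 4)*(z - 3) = z^3 - 12*z^2 + 47*z - 60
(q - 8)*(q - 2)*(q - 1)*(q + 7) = q^4 - 4*q^3 - 51*q^2 + 166*q - 112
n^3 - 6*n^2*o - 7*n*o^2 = n*(n - 7*o)*(n + o)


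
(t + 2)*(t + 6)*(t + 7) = t^3 + 15*t^2 + 68*t + 84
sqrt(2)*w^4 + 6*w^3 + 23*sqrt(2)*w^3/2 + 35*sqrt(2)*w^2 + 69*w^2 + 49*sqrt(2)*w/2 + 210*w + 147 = (w + 7/2)*(w + 7)*(w + 3*sqrt(2))*(sqrt(2)*w + sqrt(2))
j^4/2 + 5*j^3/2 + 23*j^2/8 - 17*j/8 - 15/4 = (j/2 + 1)*(j - 1)*(j + 3/2)*(j + 5/2)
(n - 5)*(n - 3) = n^2 - 8*n + 15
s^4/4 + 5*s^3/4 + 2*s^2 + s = s*(s/2 + 1)^2*(s + 1)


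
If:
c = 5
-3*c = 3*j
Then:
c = 5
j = -5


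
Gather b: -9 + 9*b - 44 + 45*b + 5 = 54*b - 48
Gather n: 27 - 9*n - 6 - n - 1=20 - 10*n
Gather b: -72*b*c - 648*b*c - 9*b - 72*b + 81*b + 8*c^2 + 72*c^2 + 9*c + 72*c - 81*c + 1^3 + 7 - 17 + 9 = -720*b*c + 80*c^2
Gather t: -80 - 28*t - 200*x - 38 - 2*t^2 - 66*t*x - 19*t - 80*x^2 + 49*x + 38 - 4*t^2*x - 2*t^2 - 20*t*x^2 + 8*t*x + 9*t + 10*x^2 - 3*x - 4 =t^2*(-4*x - 4) + t*(-20*x^2 - 58*x - 38) - 70*x^2 - 154*x - 84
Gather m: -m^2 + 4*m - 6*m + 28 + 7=-m^2 - 2*m + 35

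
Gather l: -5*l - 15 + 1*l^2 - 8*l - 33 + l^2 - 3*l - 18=2*l^2 - 16*l - 66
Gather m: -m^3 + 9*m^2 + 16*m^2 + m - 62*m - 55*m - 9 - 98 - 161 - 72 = -m^3 + 25*m^2 - 116*m - 340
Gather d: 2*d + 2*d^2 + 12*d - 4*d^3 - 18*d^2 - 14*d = -4*d^3 - 16*d^2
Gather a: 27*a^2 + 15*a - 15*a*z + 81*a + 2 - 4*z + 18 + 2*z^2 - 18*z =27*a^2 + a*(96 - 15*z) + 2*z^2 - 22*z + 20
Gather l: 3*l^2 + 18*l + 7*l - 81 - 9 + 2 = 3*l^2 + 25*l - 88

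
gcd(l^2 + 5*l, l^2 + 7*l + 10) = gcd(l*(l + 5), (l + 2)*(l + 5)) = l + 5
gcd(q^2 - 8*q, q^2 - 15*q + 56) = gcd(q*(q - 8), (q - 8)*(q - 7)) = q - 8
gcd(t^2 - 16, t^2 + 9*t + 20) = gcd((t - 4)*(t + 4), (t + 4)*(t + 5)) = t + 4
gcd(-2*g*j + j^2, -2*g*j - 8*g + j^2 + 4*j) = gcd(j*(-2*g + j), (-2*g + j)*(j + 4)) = 2*g - j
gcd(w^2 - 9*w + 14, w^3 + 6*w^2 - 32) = w - 2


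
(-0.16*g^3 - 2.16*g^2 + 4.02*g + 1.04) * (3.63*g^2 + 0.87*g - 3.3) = -0.5808*g^5 - 7.98*g^4 + 13.2414*g^3 + 14.4006*g^2 - 12.3612*g - 3.432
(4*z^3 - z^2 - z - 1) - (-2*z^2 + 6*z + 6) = 4*z^3 + z^2 - 7*z - 7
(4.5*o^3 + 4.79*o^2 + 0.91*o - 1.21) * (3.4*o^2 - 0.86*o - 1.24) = 15.3*o^5 + 12.416*o^4 - 6.6054*o^3 - 10.8362*o^2 - 0.0878000000000001*o + 1.5004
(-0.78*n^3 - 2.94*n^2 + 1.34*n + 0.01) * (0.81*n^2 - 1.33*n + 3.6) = -0.6318*n^5 - 1.344*n^4 + 2.1876*n^3 - 12.3581*n^2 + 4.8107*n + 0.036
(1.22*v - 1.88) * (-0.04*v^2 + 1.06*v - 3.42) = -0.0488*v^3 + 1.3684*v^2 - 6.1652*v + 6.4296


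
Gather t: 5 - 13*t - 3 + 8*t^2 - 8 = 8*t^2 - 13*t - 6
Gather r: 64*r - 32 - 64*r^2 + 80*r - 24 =-64*r^2 + 144*r - 56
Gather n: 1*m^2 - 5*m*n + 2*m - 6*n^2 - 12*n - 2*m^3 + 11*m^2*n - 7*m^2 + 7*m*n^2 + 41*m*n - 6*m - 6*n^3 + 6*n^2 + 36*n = -2*m^3 - 6*m^2 + 7*m*n^2 - 4*m - 6*n^3 + n*(11*m^2 + 36*m + 24)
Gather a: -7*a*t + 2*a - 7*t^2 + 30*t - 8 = a*(2 - 7*t) - 7*t^2 + 30*t - 8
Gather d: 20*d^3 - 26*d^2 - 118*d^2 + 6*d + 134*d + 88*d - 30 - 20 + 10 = 20*d^3 - 144*d^2 + 228*d - 40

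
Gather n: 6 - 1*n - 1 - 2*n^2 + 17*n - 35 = -2*n^2 + 16*n - 30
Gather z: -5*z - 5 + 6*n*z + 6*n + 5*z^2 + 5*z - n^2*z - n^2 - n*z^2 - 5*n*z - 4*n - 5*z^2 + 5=-n^2 - n*z^2 + 2*n + z*(-n^2 + n)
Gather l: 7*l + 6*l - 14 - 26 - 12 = 13*l - 52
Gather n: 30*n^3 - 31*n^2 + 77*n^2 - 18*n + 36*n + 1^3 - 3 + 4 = 30*n^3 + 46*n^2 + 18*n + 2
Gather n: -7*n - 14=-7*n - 14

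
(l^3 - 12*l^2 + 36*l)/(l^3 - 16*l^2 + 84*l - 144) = l/(l - 4)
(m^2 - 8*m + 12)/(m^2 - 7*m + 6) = (m - 2)/(m - 1)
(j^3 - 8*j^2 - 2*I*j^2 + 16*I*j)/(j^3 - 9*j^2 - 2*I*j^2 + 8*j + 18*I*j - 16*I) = j/(j - 1)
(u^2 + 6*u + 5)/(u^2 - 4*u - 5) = (u + 5)/(u - 5)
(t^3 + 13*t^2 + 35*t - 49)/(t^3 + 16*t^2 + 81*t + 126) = (t^2 + 6*t - 7)/(t^2 + 9*t + 18)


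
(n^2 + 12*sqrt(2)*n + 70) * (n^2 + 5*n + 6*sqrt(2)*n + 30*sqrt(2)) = n^4 + 5*n^3 + 18*sqrt(2)*n^3 + 90*sqrt(2)*n^2 + 214*n^2 + 420*sqrt(2)*n + 1070*n + 2100*sqrt(2)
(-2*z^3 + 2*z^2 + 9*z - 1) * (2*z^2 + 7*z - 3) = -4*z^5 - 10*z^4 + 38*z^3 + 55*z^2 - 34*z + 3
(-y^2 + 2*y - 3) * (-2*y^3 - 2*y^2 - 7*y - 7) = 2*y^5 - 2*y^4 + 9*y^3 - y^2 + 7*y + 21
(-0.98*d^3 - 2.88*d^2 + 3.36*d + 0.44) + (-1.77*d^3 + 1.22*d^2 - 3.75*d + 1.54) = -2.75*d^3 - 1.66*d^2 - 0.39*d + 1.98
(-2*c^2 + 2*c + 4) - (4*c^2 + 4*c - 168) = -6*c^2 - 2*c + 172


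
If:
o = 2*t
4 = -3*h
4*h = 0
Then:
No Solution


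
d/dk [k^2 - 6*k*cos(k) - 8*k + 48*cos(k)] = 6*k*sin(k) + 2*k - 48*sin(k) - 6*cos(k) - 8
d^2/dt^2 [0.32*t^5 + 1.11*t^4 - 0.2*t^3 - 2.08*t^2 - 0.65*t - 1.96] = 6.4*t^3 + 13.32*t^2 - 1.2*t - 4.16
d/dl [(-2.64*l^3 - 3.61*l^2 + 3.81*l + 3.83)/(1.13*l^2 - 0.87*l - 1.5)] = (-2.9832*l^4 + 4.5936*l^3 + 10.7154*l^2 + 2.1742*l - 2.3829)/(1.2769*l^4 - 1.9662*l^3 - 2.6331*l^2 + 2.61*l + 2.25)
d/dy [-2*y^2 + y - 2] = 1 - 4*y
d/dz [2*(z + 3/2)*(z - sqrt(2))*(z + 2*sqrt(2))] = 6*z^2 + 4*sqrt(2)*z + 6*z - 8 + 3*sqrt(2)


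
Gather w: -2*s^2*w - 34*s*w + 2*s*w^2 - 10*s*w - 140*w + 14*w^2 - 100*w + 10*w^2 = w^2*(2*s + 24) + w*(-2*s^2 - 44*s - 240)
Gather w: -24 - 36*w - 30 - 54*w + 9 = -90*w - 45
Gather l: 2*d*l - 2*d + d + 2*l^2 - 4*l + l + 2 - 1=-d + 2*l^2 + l*(2*d - 3) + 1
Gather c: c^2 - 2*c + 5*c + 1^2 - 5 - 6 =c^2 + 3*c - 10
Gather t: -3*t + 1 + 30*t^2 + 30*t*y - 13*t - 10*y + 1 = 30*t^2 + t*(30*y - 16) - 10*y + 2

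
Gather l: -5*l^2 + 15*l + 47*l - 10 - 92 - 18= -5*l^2 + 62*l - 120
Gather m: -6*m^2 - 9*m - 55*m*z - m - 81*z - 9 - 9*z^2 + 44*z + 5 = -6*m^2 + m*(-55*z - 10) - 9*z^2 - 37*z - 4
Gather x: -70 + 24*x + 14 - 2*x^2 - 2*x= -2*x^2 + 22*x - 56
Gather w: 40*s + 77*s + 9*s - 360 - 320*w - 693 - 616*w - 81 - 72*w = 126*s - 1008*w - 1134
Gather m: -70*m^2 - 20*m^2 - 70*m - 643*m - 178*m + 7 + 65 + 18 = -90*m^2 - 891*m + 90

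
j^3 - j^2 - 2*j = j*(j - 2)*(j + 1)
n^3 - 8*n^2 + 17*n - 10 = (n - 5)*(n - 2)*(n - 1)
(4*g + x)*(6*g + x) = 24*g^2 + 10*g*x + x^2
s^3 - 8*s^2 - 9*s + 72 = (s - 8)*(s - 3)*(s + 3)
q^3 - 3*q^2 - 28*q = q*(q - 7)*(q + 4)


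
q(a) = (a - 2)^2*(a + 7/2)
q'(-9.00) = 242.00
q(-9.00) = -665.50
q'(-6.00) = 104.00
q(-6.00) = -160.00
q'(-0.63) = -8.18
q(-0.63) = 19.85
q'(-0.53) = -8.63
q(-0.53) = 19.01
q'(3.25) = 18.44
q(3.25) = 10.55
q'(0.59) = -9.55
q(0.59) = 8.13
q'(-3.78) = 36.65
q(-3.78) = -9.35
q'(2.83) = 11.20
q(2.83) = 4.36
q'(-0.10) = -9.87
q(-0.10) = 14.99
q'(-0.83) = -7.10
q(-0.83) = 21.38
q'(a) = (a - 2)^2 + (a + 7/2)*(2*a - 4) = (a - 2)*(3*a + 5)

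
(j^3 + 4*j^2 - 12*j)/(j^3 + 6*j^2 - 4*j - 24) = j/(j + 2)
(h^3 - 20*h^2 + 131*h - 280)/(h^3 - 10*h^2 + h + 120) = (h - 7)/(h + 3)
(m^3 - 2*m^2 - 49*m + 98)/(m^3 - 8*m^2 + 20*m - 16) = (m^2 - 49)/(m^2 - 6*m + 8)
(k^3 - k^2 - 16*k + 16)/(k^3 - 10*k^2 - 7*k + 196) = (k^2 - 5*k + 4)/(k^2 - 14*k + 49)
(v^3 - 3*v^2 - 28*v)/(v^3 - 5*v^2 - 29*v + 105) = v*(v + 4)/(v^2 + 2*v - 15)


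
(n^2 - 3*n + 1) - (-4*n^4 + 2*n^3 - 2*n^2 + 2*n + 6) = 4*n^4 - 2*n^3 + 3*n^2 - 5*n - 5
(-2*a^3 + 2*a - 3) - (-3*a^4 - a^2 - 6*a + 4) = 3*a^4 - 2*a^3 + a^2 + 8*a - 7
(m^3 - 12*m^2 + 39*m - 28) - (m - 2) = m^3 - 12*m^2 + 38*m - 26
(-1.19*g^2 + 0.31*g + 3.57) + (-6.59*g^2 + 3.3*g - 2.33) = -7.78*g^2 + 3.61*g + 1.24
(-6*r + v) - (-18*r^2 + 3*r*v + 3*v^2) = 18*r^2 - 3*r*v - 6*r - 3*v^2 + v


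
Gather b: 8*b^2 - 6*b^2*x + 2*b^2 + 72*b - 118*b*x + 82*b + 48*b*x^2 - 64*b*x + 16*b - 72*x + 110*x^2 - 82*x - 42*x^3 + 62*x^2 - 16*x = b^2*(10 - 6*x) + b*(48*x^2 - 182*x + 170) - 42*x^3 + 172*x^2 - 170*x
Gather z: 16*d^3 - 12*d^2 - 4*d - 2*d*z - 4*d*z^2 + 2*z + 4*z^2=16*d^3 - 12*d^2 - 4*d + z^2*(4 - 4*d) + z*(2 - 2*d)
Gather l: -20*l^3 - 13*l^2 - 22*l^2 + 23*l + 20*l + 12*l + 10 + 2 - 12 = -20*l^3 - 35*l^2 + 55*l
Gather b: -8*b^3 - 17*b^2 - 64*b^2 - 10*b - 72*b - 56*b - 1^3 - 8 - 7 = -8*b^3 - 81*b^2 - 138*b - 16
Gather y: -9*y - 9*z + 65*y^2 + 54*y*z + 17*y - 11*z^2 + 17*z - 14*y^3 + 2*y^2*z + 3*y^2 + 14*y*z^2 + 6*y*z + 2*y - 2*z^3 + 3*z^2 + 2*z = -14*y^3 + y^2*(2*z + 68) + y*(14*z^2 + 60*z + 10) - 2*z^3 - 8*z^2 + 10*z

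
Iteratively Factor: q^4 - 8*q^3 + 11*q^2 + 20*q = (q - 5)*(q^3 - 3*q^2 - 4*q) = q*(q - 5)*(q^2 - 3*q - 4) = q*(q - 5)*(q + 1)*(q - 4)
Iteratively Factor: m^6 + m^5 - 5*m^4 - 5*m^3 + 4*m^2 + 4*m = (m - 2)*(m^5 + 3*m^4 + m^3 - 3*m^2 - 2*m) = (m - 2)*(m + 1)*(m^4 + 2*m^3 - m^2 - 2*m) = (m - 2)*(m + 1)*(m + 2)*(m^3 - m) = m*(m - 2)*(m + 1)*(m + 2)*(m^2 - 1) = m*(m - 2)*(m - 1)*(m + 1)*(m + 2)*(m + 1)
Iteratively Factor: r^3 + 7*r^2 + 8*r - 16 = (r - 1)*(r^2 + 8*r + 16) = (r - 1)*(r + 4)*(r + 4)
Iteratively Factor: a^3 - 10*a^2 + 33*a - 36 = (a - 3)*(a^2 - 7*a + 12) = (a - 4)*(a - 3)*(a - 3)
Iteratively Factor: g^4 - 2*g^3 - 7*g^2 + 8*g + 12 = (g - 2)*(g^3 - 7*g - 6) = (g - 3)*(g - 2)*(g^2 + 3*g + 2) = (g - 3)*(g - 2)*(g + 1)*(g + 2)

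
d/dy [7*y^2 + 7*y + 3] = 14*y + 7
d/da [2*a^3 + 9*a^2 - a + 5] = 6*a^2 + 18*a - 1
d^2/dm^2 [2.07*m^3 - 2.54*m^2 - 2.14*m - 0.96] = 12.42*m - 5.08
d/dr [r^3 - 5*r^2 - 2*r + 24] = 3*r^2 - 10*r - 2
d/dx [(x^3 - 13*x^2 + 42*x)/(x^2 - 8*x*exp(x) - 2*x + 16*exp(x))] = (2*x*(x^2 - 13*x + 42)*(4*x*exp(x) - x - 4*exp(x) + 1) + (3*x^2 - 26*x + 42)*(x^2 - 8*x*exp(x) - 2*x + 16*exp(x)))/(x^2 - 8*x*exp(x) - 2*x + 16*exp(x))^2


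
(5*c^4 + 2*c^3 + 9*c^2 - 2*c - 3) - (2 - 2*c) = 5*c^4 + 2*c^3 + 9*c^2 - 5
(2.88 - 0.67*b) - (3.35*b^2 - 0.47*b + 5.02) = -3.35*b^2 - 0.2*b - 2.14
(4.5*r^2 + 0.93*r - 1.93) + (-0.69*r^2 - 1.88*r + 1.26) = 3.81*r^2 - 0.95*r - 0.67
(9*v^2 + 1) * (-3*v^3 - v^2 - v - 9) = -27*v^5 - 9*v^4 - 12*v^3 - 82*v^2 - v - 9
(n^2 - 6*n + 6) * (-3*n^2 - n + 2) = -3*n^4 + 17*n^3 - 10*n^2 - 18*n + 12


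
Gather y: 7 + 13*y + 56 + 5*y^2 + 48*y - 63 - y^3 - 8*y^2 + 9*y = -y^3 - 3*y^2 + 70*y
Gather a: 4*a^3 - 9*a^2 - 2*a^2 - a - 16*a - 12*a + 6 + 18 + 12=4*a^3 - 11*a^2 - 29*a + 36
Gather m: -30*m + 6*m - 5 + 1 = -24*m - 4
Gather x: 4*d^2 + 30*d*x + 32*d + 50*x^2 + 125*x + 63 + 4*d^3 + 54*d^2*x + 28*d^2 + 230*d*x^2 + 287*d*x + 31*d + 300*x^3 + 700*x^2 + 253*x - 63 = 4*d^3 + 32*d^2 + 63*d + 300*x^3 + x^2*(230*d + 750) + x*(54*d^2 + 317*d + 378)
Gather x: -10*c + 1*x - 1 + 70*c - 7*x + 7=60*c - 6*x + 6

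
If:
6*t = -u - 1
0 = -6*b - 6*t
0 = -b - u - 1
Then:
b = 0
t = 0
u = -1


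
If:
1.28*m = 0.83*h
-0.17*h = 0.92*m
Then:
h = 0.00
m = 0.00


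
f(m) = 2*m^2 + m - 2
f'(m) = 4*m + 1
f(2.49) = 12.89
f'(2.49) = 10.96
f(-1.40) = 0.52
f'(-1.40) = -4.60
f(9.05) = 170.86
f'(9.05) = 37.20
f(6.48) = 88.46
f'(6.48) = 26.92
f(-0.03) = -2.03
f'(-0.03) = 0.88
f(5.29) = 59.26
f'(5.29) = 22.16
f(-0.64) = -1.82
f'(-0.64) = -1.56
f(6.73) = 95.32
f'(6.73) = 27.92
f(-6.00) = 64.00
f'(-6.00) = -23.00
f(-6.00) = 64.00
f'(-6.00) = -23.00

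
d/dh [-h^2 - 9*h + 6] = -2*h - 9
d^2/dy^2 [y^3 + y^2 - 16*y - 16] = 6*y + 2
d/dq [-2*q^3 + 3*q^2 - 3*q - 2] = -6*q^2 + 6*q - 3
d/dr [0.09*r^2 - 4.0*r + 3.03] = 0.18*r - 4.0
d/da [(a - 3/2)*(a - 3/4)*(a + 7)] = 3*a^2 + 19*a/2 - 117/8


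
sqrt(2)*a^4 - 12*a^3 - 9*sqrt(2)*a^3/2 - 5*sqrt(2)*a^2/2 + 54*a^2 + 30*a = a*(a - 5)*(a - 6*sqrt(2))*(sqrt(2)*a + sqrt(2)/2)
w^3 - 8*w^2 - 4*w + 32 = (w - 8)*(w - 2)*(w + 2)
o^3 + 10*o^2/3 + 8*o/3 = o*(o + 4/3)*(o + 2)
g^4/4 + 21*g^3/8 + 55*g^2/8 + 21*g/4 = g*(g/4 + 1/2)*(g + 3/2)*(g + 7)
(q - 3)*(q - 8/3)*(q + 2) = q^3 - 11*q^2/3 - 10*q/3 + 16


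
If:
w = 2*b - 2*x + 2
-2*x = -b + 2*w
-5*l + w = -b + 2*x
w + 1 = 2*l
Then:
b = -7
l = 3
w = 5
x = -17/2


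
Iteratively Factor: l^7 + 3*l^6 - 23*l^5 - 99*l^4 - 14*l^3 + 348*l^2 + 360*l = (l + 3)*(l^6 - 23*l^4 - 30*l^3 + 76*l^2 + 120*l) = (l + 2)*(l + 3)*(l^5 - 2*l^4 - 19*l^3 + 8*l^2 + 60*l) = (l - 2)*(l + 2)*(l + 3)*(l^4 - 19*l^2 - 30*l) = l*(l - 2)*(l + 2)*(l + 3)*(l^3 - 19*l - 30) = l*(l - 5)*(l - 2)*(l + 2)*(l + 3)*(l^2 + 5*l + 6) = l*(l - 5)*(l - 2)*(l + 2)*(l + 3)^2*(l + 2)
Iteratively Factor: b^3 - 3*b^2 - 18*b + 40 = (b + 4)*(b^2 - 7*b + 10) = (b - 2)*(b + 4)*(b - 5)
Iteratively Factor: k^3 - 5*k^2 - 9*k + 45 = (k - 3)*(k^2 - 2*k - 15) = (k - 3)*(k + 3)*(k - 5)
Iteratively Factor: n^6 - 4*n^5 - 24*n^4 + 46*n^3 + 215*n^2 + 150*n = (n - 5)*(n^5 + n^4 - 19*n^3 - 49*n^2 - 30*n) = n*(n - 5)*(n^4 + n^3 - 19*n^2 - 49*n - 30) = n*(n - 5)^2*(n^3 + 6*n^2 + 11*n + 6) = n*(n - 5)^2*(n + 1)*(n^2 + 5*n + 6) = n*(n - 5)^2*(n + 1)*(n + 3)*(n + 2)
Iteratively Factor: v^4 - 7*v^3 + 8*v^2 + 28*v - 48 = (v + 2)*(v^3 - 9*v^2 + 26*v - 24) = (v - 4)*(v + 2)*(v^2 - 5*v + 6) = (v - 4)*(v - 3)*(v + 2)*(v - 2)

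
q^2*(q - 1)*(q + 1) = q^4 - q^2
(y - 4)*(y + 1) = y^2 - 3*y - 4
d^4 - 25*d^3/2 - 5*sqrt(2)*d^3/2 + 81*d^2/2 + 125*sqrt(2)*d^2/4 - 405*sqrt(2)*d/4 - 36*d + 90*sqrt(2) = (d - 8)*(d - 3)*(d - 3/2)*(d - 5*sqrt(2)/2)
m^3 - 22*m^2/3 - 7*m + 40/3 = (m - 8)*(m - 1)*(m + 5/3)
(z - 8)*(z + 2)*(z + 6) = z^3 - 52*z - 96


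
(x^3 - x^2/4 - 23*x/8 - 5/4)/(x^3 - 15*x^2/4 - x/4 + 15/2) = (x + 1/2)/(x - 3)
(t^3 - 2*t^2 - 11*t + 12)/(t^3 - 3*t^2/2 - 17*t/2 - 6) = 2*(t^2 + 2*t - 3)/(2*t^2 + 5*t + 3)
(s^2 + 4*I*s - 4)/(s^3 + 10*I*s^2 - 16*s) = (s + 2*I)/(s*(s + 8*I))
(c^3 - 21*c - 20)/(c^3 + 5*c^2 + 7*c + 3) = (c^2 - c - 20)/(c^2 + 4*c + 3)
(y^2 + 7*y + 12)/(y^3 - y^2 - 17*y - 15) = (y + 4)/(y^2 - 4*y - 5)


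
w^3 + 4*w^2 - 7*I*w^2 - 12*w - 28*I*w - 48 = (w + 4)*(w - 4*I)*(w - 3*I)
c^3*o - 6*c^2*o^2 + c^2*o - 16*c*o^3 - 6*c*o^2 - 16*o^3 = (c - 8*o)*(c + 2*o)*(c*o + o)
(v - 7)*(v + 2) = v^2 - 5*v - 14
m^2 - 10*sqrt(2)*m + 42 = (m - 7*sqrt(2))*(m - 3*sqrt(2))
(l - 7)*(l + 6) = l^2 - l - 42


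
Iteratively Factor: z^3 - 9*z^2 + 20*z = (z - 5)*(z^2 - 4*z) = (z - 5)*(z - 4)*(z)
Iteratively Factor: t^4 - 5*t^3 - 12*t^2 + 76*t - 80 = (t - 2)*(t^3 - 3*t^2 - 18*t + 40) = (t - 2)^2*(t^2 - t - 20) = (t - 5)*(t - 2)^2*(t + 4)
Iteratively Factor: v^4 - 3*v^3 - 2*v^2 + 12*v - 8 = (v - 2)*(v^3 - v^2 - 4*v + 4) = (v - 2)*(v + 2)*(v^2 - 3*v + 2) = (v - 2)^2*(v + 2)*(v - 1)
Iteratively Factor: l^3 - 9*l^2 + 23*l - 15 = (l - 1)*(l^2 - 8*l + 15) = (l - 5)*(l - 1)*(l - 3)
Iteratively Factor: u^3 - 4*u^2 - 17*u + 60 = (u + 4)*(u^2 - 8*u + 15) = (u - 3)*(u + 4)*(u - 5)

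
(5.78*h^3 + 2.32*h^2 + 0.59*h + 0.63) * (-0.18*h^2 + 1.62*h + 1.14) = -1.0404*h^5 + 8.946*h^4 + 10.2414*h^3 + 3.4872*h^2 + 1.6932*h + 0.7182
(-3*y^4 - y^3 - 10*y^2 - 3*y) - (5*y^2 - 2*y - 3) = -3*y^4 - y^3 - 15*y^2 - y + 3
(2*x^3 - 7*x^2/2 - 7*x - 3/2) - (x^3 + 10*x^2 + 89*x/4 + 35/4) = x^3 - 27*x^2/2 - 117*x/4 - 41/4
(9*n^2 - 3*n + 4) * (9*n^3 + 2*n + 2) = 81*n^5 - 27*n^4 + 54*n^3 + 12*n^2 + 2*n + 8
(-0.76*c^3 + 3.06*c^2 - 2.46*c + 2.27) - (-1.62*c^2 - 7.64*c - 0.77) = -0.76*c^3 + 4.68*c^2 + 5.18*c + 3.04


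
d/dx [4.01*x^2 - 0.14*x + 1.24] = 8.02*x - 0.14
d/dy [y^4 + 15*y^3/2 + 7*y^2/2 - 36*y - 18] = 4*y^3 + 45*y^2/2 + 7*y - 36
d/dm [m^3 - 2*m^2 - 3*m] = 3*m^2 - 4*m - 3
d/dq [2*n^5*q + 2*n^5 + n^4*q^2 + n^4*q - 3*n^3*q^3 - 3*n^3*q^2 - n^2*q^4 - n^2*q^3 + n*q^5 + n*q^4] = n*(2*n^4 + 2*n^3*q + n^3 - 9*n^2*q^2 - 6*n^2*q - 4*n*q^3 - 3*n*q^2 + 5*q^4 + 4*q^3)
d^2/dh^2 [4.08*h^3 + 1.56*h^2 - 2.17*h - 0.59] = 24.48*h + 3.12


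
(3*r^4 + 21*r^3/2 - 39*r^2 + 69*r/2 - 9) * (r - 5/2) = 3*r^5 + 3*r^4 - 261*r^3/4 + 132*r^2 - 381*r/4 + 45/2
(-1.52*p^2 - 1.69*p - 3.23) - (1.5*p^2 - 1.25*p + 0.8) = -3.02*p^2 - 0.44*p - 4.03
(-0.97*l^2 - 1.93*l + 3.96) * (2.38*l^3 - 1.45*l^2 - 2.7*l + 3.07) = -2.3086*l^5 - 3.1869*l^4 + 14.8423*l^3 - 3.5089*l^2 - 16.6171*l + 12.1572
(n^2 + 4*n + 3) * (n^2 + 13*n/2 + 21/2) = n^4 + 21*n^3/2 + 79*n^2/2 + 123*n/2 + 63/2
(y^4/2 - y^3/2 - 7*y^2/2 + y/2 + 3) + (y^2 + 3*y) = y^4/2 - y^3/2 - 5*y^2/2 + 7*y/2 + 3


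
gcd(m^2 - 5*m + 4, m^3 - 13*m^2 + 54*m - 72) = m - 4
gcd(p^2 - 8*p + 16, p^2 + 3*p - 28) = p - 4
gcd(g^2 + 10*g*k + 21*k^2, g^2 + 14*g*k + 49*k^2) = g + 7*k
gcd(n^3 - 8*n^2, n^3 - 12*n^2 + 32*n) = n^2 - 8*n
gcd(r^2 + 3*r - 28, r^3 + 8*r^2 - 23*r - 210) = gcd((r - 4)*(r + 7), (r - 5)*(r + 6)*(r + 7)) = r + 7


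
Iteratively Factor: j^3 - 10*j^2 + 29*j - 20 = (j - 1)*(j^2 - 9*j + 20) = (j - 4)*(j - 1)*(j - 5)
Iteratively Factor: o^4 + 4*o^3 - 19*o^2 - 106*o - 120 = (o + 3)*(o^3 + o^2 - 22*o - 40) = (o + 3)*(o + 4)*(o^2 - 3*o - 10) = (o + 2)*(o + 3)*(o + 4)*(o - 5)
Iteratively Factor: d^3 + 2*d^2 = (d)*(d^2 + 2*d) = d*(d + 2)*(d)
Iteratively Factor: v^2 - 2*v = (v)*(v - 2)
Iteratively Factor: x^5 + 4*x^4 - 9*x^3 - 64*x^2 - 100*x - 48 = (x + 1)*(x^4 + 3*x^3 - 12*x^2 - 52*x - 48) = (x - 4)*(x + 1)*(x^3 + 7*x^2 + 16*x + 12) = (x - 4)*(x + 1)*(x + 2)*(x^2 + 5*x + 6) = (x - 4)*(x + 1)*(x + 2)*(x + 3)*(x + 2)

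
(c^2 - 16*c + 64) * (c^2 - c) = c^4 - 17*c^3 + 80*c^2 - 64*c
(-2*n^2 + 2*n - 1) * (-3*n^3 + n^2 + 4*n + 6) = 6*n^5 - 8*n^4 - 3*n^3 - 5*n^2 + 8*n - 6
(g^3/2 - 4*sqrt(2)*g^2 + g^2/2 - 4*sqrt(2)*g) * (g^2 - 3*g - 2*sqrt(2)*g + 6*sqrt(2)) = g^5/2 - 5*sqrt(2)*g^4 - g^4 + 10*sqrt(2)*g^3 + 29*g^3/2 - 32*g^2 + 15*sqrt(2)*g^2 - 48*g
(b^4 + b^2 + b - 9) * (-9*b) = -9*b^5 - 9*b^3 - 9*b^2 + 81*b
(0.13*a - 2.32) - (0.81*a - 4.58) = 2.26 - 0.68*a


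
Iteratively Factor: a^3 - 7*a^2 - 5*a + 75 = (a - 5)*(a^2 - 2*a - 15) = (a - 5)^2*(a + 3)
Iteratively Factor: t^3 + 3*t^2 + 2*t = (t + 1)*(t^2 + 2*t) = (t + 1)*(t + 2)*(t)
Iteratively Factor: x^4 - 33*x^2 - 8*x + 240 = (x + 4)*(x^3 - 4*x^2 - 17*x + 60) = (x + 4)^2*(x^2 - 8*x + 15) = (x - 5)*(x + 4)^2*(x - 3)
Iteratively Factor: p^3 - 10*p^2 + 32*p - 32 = (p - 4)*(p^2 - 6*p + 8) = (p - 4)^2*(p - 2)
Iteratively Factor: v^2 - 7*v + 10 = (v - 5)*(v - 2)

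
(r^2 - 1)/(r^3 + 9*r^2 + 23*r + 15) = (r - 1)/(r^2 + 8*r + 15)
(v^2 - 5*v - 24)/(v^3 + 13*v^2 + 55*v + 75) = (v - 8)/(v^2 + 10*v + 25)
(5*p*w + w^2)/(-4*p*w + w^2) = (-5*p - w)/(4*p - w)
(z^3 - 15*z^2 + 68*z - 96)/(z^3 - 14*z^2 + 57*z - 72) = (z - 4)/(z - 3)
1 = 1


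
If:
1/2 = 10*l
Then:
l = 1/20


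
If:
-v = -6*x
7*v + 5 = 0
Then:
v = -5/7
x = -5/42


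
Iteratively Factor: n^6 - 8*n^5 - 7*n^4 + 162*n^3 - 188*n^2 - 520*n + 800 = (n - 5)*(n^5 - 3*n^4 - 22*n^3 + 52*n^2 + 72*n - 160) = (n - 5)*(n - 2)*(n^4 - n^3 - 24*n^2 + 4*n + 80) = (n - 5)*(n - 2)*(n + 4)*(n^3 - 5*n^2 - 4*n + 20) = (n - 5)^2*(n - 2)*(n + 4)*(n^2 - 4) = (n - 5)^2*(n - 2)*(n + 2)*(n + 4)*(n - 2)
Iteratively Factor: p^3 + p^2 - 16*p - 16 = (p - 4)*(p^2 + 5*p + 4) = (p - 4)*(p + 4)*(p + 1)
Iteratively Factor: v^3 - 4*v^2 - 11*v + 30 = (v - 5)*(v^2 + v - 6) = (v - 5)*(v - 2)*(v + 3)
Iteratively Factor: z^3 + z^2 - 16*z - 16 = (z - 4)*(z^2 + 5*z + 4) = (z - 4)*(z + 4)*(z + 1)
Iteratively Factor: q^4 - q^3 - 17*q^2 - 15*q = (q + 3)*(q^3 - 4*q^2 - 5*q) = (q + 1)*(q + 3)*(q^2 - 5*q) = q*(q + 1)*(q + 3)*(q - 5)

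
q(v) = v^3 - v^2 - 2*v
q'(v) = 3*v^2 - 2*v - 2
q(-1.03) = -0.09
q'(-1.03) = 3.24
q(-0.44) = 0.60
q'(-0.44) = -0.54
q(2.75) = 7.73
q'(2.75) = 15.19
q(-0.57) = 0.63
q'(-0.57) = 0.11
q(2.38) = 3.06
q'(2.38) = 10.23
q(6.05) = 172.74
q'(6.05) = 95.71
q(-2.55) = -17.98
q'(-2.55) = 22.61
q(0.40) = -0.90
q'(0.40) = -2.32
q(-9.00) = -792.00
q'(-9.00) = 259.00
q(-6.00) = -240.00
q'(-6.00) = 118.00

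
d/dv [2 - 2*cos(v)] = 2*sin(v)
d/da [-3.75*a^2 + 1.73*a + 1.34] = 1.73 - 7.5*a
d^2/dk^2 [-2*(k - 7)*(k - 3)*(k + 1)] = 36 - 12*k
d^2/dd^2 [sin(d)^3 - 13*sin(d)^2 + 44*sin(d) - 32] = -9*sin(d)^3 + 52*sin(d)^2 - 38*sin(d) - 26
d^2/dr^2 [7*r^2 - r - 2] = 14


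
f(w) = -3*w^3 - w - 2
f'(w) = -9*w^2 - 1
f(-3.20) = 99.50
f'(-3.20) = -93.16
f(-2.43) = 43.48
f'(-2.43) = -54.14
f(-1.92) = 21.15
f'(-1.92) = -34.18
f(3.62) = -147.93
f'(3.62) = -118.94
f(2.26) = -38.89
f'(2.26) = -46.97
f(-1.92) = 21.15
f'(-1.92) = -34.18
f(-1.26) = 5.26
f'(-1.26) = -15.29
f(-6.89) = 986.14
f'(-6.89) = -428.25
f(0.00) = -2.00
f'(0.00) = -1.00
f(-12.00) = 5194.00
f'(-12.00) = -1297.00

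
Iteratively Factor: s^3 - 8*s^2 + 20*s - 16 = (s - 2)*(s^2 - 6*s + 8) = (s - 4)*(s - 2)*(s - 2)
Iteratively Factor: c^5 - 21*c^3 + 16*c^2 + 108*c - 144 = (c - 2)*(c^4 + 2*c^3 - 17*c^2 - 18*c + 72) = (c - 2)*(c + 4)*(c^3 - 2*c^2 - 9*c + 18) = (c - 2)^2*(c + 4)*(c^2 - 9) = (c - 2)^2*(c + 3)*(c + 4)*(c - 3)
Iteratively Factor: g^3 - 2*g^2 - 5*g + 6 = (g + 2)*(g^2 - 4*g + 3) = (g - 3)*(g + 2)*(g - 1)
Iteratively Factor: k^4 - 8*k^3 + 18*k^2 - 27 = (k + 1)*(k^3 - 9*k^2 + 27*k - 27) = (k - 3)*(k + 1)*(k^2 - 6*k + 9) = (k - 3)^2*(k + 1)*(k - 3)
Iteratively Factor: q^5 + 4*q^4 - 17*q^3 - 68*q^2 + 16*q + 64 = (q - 1)*(q^4 + 5*q^3 - 12*q^2 - 80*q - 64) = (q - 1)*(q + 4)*(q^3 + q^2 - 16*q - 16) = (q - 4)*(q - 1)*(q + 4)*(q^2 + 5*q + 4) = (q - 4)*(q - 1)*(q + 4)^2*(q + 1)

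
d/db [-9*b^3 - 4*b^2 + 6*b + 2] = -27*b^2 - 8*b + 6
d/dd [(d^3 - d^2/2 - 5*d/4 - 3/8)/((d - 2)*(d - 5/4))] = (32*d^4 - 208*d^3 + 332*d^2 - 56*d - 139)/(2*(16*d^4 - 104*d^3 + 249*d^2 - 260*d + 100))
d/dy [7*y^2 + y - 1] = 14*y + 1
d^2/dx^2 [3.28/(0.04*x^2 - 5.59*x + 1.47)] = (-0.010496*x^2 + 1.466816*x + 3.28*(0.08*x - 5.59)*(0.16*x - 11.18) - 0.385728)/(0.04*x^2 - 5.59*x + 1.47)^3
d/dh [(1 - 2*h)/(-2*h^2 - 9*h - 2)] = (-4*h^2 + 4*h + 13)/(4*h^4 + 36*h^3 + 89*h^2 + 36*h + 4)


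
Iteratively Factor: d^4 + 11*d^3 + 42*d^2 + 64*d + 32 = (d + 4)*(d^3 + 7*d^2 + 14*d + 8) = (d + 1)*(d + 4)*(d^2 + 6*d + 8) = (d + 1)*(d + 2)*(d + 4)*(d + 4)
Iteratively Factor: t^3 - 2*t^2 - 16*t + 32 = (t - 2)*(t^2 - 16) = (t - 4)*(t - 2)*(t + 4)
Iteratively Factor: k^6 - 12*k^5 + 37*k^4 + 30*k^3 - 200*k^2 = (k + 2)*(k^5 - 14*k^4 + 65*k^3 - 100*k^2) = (k - 5)*(k + 2)*(k^4 - 9*k^3 + 20*k^2) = (k - 5)^2*(k + 2)*(k^3 - 4*k^2) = k*(k - 5)^2*(k + 2)*(k^2 - 4*k) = k*(k - 5)^2*(k - 4)*(k + 2)*(k)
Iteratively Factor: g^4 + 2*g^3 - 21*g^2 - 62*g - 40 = (g + 4)*(g^3 - 2*g^2 - 13*g - 10) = (g + 2)*(g + 4)*(g^2 - 4*g - 5) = (g + 1)*(g + 2)*(g + 4)*(g - 5)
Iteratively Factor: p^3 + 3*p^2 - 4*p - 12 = (p + 2)*(p^2 + p - 6) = (p - 2)*(p + 2)*(p + 3)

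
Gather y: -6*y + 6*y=0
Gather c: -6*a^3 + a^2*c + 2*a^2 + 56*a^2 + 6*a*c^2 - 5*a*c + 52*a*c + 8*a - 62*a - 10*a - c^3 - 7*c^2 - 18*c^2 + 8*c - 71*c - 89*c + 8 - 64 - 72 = -6*a^3 + 58*a^2 - 64*a - c^3 + c^2*(6*a - 25) + c*(a^2 + 47*a - 152) - 128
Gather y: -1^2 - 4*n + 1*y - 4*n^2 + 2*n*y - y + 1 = -4*n^2 + 2*n*y - 4*n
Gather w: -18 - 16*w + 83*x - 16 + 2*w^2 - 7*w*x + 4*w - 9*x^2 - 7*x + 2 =2*w^2 + w*(-7*x - 12) - 9*x^2 + 76*x - 32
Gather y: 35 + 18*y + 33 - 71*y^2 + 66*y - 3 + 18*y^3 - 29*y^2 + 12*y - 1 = 18*y^3 - 100*y^2 + 96*y + 64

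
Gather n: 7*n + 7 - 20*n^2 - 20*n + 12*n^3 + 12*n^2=12*n^3 - 8*n^2 - 13*n + 7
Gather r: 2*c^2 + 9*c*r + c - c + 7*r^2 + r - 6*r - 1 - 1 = 2*c^2 + 7*r^2 + r*(9*c - 5) - 2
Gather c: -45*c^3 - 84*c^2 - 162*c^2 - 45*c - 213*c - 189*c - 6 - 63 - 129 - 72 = -45*c^3 - 246*c^2 - 447*c - 270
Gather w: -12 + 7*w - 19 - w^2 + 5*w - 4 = -w^2 + 12*w - 35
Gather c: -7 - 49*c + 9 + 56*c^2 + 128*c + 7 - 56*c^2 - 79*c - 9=0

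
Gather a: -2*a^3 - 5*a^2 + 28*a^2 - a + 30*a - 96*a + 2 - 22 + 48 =-2*a^3 + 23*a^2 - 67*a + 28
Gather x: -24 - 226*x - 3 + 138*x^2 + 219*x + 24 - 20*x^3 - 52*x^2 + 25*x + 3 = -20*x^3 + 86*x^2 + 18*x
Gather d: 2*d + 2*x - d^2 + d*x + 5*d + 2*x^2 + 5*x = -d^2 + d*(x + 7) + 2*x^2 + 7*x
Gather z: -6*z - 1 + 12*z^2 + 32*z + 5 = 12*z^2 + 26*z + 4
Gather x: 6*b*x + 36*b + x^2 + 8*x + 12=36*b + x^2 + x*(6*b + 8) + 12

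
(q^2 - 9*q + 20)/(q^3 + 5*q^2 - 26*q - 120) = (q - 4)/(q^2 + 10*q + 24)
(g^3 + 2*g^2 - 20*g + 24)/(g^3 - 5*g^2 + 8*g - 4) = (g + 6)/(g - 1)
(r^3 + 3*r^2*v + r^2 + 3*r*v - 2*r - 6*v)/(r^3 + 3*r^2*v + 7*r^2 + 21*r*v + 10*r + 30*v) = (r - 1)/(r + 5)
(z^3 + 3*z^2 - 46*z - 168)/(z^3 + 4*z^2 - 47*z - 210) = (z + 4)/(z + 5)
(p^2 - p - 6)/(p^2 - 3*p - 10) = (p - 3)/(p - 5)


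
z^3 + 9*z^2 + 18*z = z*(z + 3)*(z + 6)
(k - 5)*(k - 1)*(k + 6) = k^3 - 31*k + 30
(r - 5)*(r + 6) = r^2 + r - 30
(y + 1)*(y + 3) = y^2 + 4*y + 3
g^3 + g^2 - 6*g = g*(g - 2)*(g + 3)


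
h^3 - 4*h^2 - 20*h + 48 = (h - 6)*(h - 2)*(h + 4)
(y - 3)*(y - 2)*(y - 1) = y^3 - 6*y^2 + 11*y - 6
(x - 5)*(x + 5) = x^2 - 25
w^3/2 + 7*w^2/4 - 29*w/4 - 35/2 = (w/2 + 1)*(w - 7/2)*(w + 5)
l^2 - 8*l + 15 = (l - 5)*(l - 3)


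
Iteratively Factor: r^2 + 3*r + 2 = (r + 2)*(r + 1)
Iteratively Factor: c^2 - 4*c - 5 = (c + 1)*(c - 5)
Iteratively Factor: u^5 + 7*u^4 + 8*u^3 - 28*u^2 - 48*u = (u + 3)*(u^4 + 4*u^3 - 4*u^2 - 16*u) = (u - 2)*(u + 3)*(u^3 + 6*u^2 + 8*u) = (u - 2)*(u + 2)*(u + 3)*(u^2 + 4*u) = u*(u - 2)*(u + 2)*(u + 3)*(u + 4)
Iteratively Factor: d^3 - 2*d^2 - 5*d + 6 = (d - 3)*(d^2 + d - 2) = (d - 3)*(d + 2)*(d - 1)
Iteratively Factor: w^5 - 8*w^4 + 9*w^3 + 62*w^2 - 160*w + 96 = (w - 1)*(w^4 - 7*w^3 + 2*w^2 + 64*w - 96) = (w - 4)*(w - 1)*(w^3 - 3*w^2 - 10*w + 24) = (w - 4)*(w - 1)*(w + 3)*(w^2 - 6*w + 8) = (w - 4)^2*(w - 1)*(w + 3)*(w - 2)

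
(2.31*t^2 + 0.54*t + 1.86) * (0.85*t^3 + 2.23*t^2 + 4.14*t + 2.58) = 1.9635*t^5 + 5.6103*t^4 + 12.3486*t^3 + 12.3432*t^2 + 9.0936*t + 4.7988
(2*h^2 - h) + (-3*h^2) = -h^2 - h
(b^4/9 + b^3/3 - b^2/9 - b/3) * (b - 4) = b^5/9 - b^4/9 - 13*b^3/9 + b^2/9 + 4*b/3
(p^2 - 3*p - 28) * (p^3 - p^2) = p^5 - 4*p^4 - 25*p^3 + 28*p^2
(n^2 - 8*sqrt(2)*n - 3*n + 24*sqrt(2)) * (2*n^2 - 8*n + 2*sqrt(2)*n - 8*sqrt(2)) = 2*n^4 - 14*sqrt(2)*n^3 - 14*n^3 - 8*n^2 + 98*sqrt(2)*n^2 - 168*sqrt(2)*n + 224*n - 384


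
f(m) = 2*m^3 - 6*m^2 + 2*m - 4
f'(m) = 6*m^2 - 12*m + 2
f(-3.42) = -161.02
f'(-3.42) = 113.22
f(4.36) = 56.43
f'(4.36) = 63.74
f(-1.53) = -28.27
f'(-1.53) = 34.41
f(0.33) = -3.92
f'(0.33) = -1.31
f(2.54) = -4.86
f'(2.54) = 10.23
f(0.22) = -3.83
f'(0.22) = -0.35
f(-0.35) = -5.52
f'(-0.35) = 6.94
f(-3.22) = -139.42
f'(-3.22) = 102.85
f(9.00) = 986.00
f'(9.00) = 380.00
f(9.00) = 986.00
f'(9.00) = 380.00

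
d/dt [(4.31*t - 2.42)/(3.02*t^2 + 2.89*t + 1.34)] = (-13.0162*t^2 + 14.6168*t + 12.7692)/(9.1204*t^4 + 17.4556*t^3 + 16.4457*t^2 + 7.7452*t + 1.7956)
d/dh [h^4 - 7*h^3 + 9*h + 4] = 4*h^3 - 21*h^2 + 9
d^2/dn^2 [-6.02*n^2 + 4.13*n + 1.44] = -12.0400000000000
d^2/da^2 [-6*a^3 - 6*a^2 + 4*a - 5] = -36*a - 12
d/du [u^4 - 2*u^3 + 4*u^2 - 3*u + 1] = 4*u^3 - 6*u^2 + 8*u - 3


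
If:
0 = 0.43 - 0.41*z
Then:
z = 1.05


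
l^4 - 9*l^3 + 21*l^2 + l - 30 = (l - 5)*(l - 3)*(l - 2)*(l + 1)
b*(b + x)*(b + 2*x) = b^3 + 3*b^2*x + 2*b*x^2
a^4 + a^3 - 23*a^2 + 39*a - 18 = (a - 3)*(a - 1)^2*(a + 6)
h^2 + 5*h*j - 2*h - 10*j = (h - 2)*(h + 5*j)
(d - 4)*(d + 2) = d^2 - 2*d - 8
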